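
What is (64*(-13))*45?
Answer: -37440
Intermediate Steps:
(64*(-13))*45 = -832*45 = -37440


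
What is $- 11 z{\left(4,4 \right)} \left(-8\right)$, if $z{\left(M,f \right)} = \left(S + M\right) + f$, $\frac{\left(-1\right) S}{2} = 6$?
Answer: $-352$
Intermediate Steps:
$S = -12$ ($S = \left(-2\right) 6 = -12$)
$z{\left(M,f \right)} = -12 + M + f$ ($z{\left(M,f \right)} = \left(-12 + M\right) + f = -12 + M + f$)
$- 11 z{\left(4,4 \right)} \left(-8\right) = - 11 \left(-12 + 4 + 4\right) \left(-8\right) = - 11 \left(-4\right) \left(-8\right) = - \left(-44\right) \left(-8\right) = \left(-1\right) 352 = -352$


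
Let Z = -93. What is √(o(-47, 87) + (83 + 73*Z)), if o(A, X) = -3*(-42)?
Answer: 2*I*√1645 ≈ 81.117*I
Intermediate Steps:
o(A, X) = 126
√(o(-47, 87) + (83 + 73*Z)) = √(126 + (83 + 73*(-93))) = √(126 + (83 - 6789)) = √(126 - 6706) = √(-6580) = 2*I*√1645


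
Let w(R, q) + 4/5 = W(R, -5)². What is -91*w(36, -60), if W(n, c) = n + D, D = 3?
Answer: -691691/5 ≈ -1.3834e+5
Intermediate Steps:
W(n, c) = 3 + n (W(n, c) = n + 3 = 3 + n)
w(R, q) = -⅘ + (3 + R)²
-91*w(36, -60) = -91*(-⅘ + (3 + 36)²) = -91*(-⅘ + 39²) = -91*(-⅘ + 1521) = -91*7601/5 = -691691/5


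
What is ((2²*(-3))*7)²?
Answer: 7056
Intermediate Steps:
((2²*(-3))*7)² = ((4*(-3))*7)² = (-12*7)² = (-84)² = 7056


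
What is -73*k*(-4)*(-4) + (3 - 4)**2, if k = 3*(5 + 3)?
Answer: -28031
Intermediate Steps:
k = 24 (k = 3*8 = 24)
-73*k*(-4)*(-4) + (3 - 4)**2 = -73*24*(-4)*(-4) + (3 - 4)**2 = -(-7008)*(-4) + (-1)**2 = -73*384 + 1 = -28032 + 1 = -28031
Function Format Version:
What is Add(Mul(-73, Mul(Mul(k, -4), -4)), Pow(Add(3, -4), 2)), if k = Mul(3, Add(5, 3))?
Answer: -28031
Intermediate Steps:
k = 24 (k = Mul(3, 8) = 24)
Add(Mul(-73, Mul(Mul(k, -4), -4)), Pow(Add(3, -4), 2)) = Add(Mul(-73, Mul(Mul(24, -4), -4)), Pow(Add(3, -4), 2)) = Add(Mul(-73, Mul(-96, -4)), Pow(-1, 2)) = Add(Mul(-73, 384), 1) = Add(-28032, 1) = -28031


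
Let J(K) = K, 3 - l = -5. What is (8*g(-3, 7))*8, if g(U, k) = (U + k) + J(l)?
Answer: 768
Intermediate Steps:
l = 8 (l = 3 - 1*(-5) = 3 + 5 = 8)
g(U, k) = 8 + U + k (g(U, k) = (U + k) + 8 = 8 + U + k)
(8*g(-3, 7))*8 = (8*(8 - 3 + 7))*8 = (8*12)*8 = 96*8 = 768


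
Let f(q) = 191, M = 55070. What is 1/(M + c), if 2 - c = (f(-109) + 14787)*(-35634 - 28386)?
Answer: 1/958946632 ≈ 1.0428e-9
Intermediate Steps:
c = 958891562 (c = 2 - (191 + 14787)*(-35634 - 28386) = 2 - 14978*(-64020) = 2 - 1*(-958891560) = 2 + 958891560 = 958891562)
1/(M + c) = 1/(55070 + 958891562) = 1/958946632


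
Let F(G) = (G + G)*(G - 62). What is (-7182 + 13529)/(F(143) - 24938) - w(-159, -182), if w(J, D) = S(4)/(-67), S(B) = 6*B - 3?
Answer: -388037/118724 ≈ -3.2684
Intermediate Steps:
S(B) = -3 + 6*B
F(G) = 2*G*(-62 + G) (F(G) = (2*G)*(-62 + G) = 2*G*(-62 + G))
w(J, D) = -21/67 (w(J, D) = (-3 + 6*4)/(-67) = (-3 + 24)*(-1/67) = 21*(-1/67) = -21/67)
(-7182 + 13529)/(F(143) - 24938) - w(-159, -182) = (-7182 + 13529)/(2*143*(-62 + 143) - 24938) - 1*(-21/67) = 6347/(2*143*81 - 24938) + 21/67 = 6347/(23166 - 24938) + 21/67 = 6347/(-1772) + 21/67 = 6347*(-1/1772) + 21/67 = -6347/1772 + 21/67 = -388037/118724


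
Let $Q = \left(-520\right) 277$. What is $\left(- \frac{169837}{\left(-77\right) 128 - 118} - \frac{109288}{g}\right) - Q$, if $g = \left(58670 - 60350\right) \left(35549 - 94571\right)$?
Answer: $\frac{8904448614568663}{61811969940} \approx 1.4406 \cdot 10^{5}$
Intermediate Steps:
$Q = -144040$
$g = 99156960$ ($g = - 1680 \left(35549 - 94571\right) = \left(-1680\right) \left(-59022\right) = 99156960$)
$\left(- \frac{169837}{\left(-77\right) 128 - 118} - \frac{109288}{g}\right) - Q = \left(- \frac{169837}{\left(-77\right) 128 - 118} - \frac{109288}{99156960}\right) - -144040 = \left(- \frac{169837}{-9856 - 118} - \frac{13661}{12394620}\right) + 144040 = \left(- \frac{169837}{-9974} - \frac{13661}{12394620}\right) + 144040 = \left(\left(-169837\right) \left(- \frac{1}{9974}\right) - \frac{13661}{12394620}\right) + 144040 = \left(\frac{169837}{9974} - \frac{13661}{12394620}\right) + 144040 = \frac{1052464411063}{61811969940} + 144040 = \frac{8904448614568663}{61811969940}$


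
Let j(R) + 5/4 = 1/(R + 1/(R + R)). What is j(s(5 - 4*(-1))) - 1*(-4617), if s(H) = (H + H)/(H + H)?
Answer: 55397/12 ≈ 4616.4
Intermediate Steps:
s(H) = 1 (s(H) = (2*H)/((2*H)) = (2*H)*(1/(2*H)) = 1)
j(R) = -5/4 + 1/(R + 1/(2*R)) (j(R) = -5/4 + 1/(R + 1/(R + R)) = -5/4 + 1/(R + 1/(2*R)))
j(s(5 - 4*(-1))) - 1*(-4617) = (-5 - 10*1² + 8*1)/(4*(1 + 2*1²)) - 1*(-4617) = (-5 - 10*1 + 8)/(4*(1 + 2*1)) + 4617 = (-5 - 10 + 8)/(4*(1 + 2)) + 4617 = (¼)*(-7)/3 + 4617 = (¼)*(⅓)*(-7) + 4617 = -7/12 + 4617 = 55397/12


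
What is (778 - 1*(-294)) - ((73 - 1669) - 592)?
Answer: 3260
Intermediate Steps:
(778 - 1*(-294)) - ((73 - 1669) - 592) = (778 + 294) - (-1596 - 592) = 1072 - 1*(-2188) = 1072 + 2188 = 3260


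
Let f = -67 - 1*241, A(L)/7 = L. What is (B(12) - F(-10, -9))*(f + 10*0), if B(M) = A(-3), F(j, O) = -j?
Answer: 9548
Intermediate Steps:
A(L) = 7*L
B(M) = -21 (B(M) = 7*(-3) = -21)
f = -308 (f = -67 - 241 = -308)
(B(12) - F(-10, -9))*(f + 10*0) = (-21 - (-1)*(-10))*(-308 + 10*0) = (-21 - 1*10)*(-308 + 0) = (-21 - 10)*(-308) = -31*(-308) = 9548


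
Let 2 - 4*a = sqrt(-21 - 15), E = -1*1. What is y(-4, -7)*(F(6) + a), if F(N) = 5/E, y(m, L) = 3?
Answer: -27/2 - 9*I/2 ≈ -13.5 - 4.5*I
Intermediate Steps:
E = -1
a = 1/2 - 3*I/2 (a = 1/2 - sqrt(-21 - 15)/4 = 1/2 - 3*I/2 ≈ 0.5 - 1.5*I)
F(N) = -5 (F(N) = 5/(-1) = 5*(-1) = -5)
y(-4, -7)*(F(6) + a) = 3*(-5 + (1/2 - 3*I/2)) = 3*(-9/2 - 3*I/2) = -27/2 - 9*I/2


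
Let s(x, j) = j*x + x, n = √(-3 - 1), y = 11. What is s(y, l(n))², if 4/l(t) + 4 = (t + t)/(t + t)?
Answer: 121/9 ≈ 13.444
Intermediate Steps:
n = 2*I (n = √(-4) = 2*I ≈ 2.0*I)
l(t) = -4/3 (l(t) = 4/(-4 + (t + t)/(t + t)) = 4/(-4 + (2*t)/((2*t))) = 4/(-4 + (2*t)*(1/(2*t))) = 4/(-4 + 1) = 4/(-3) = 4*(-⅓) = -4/3)
s(x, j) = x + j*x
s(y, l(n))² = (11*(1 - 4/3))² = (11*(-⅓))² = (-11/3)² = 121/9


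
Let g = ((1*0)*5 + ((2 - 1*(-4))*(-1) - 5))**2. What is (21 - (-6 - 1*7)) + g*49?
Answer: 5963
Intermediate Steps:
g = 121 (g = (0*5 + ((2 + 4)*(-1) - 5))**2 = (0 + (6*(-1) - 5))**2 = (0 + (-6 - 5))**2 = (0 - 11)**2 = (-11)**2 = 121)
(21 - (-6 - 1*7)) + g*49 = (21 - (-6 - 1*7)) + 121*49 = (21 - (-6 - 7)) + 5929 = (21 - 1*(-13)) + 5929 = (21 + 13) + 5929 = 34 + 5929 = 5963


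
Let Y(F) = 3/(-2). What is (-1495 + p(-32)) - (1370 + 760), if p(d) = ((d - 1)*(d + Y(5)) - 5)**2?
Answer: 4829901/4 ≈ 1.2075e+6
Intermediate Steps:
Y(F) = -3/2 (Y(F) = 3*(-1/2) = -3/2)
p(d) = (-5 + (-1 + d)*(-3/2 + d))**2 (p(d) = ((d - 1)*(d - 3/2) - 5)**2 = ((-1 + d)*(-3/2 + d) - 5)**2 = (-5 + (-1 + d)*(-3/2 + d))**2)
(-1495 + p(-32)) - (1370 + 760) = (-1495 + (-7 - 5*(-32) + 2*(-32)**2)**2/4) - (1370 + 760) = (-1495 + (-7 + 160 + 2*1024)**2/4) - 1*2130 = (-1495 + (-7 + 160 + 2048)**2/4) - 2130 = (-1495 + (1/4)*2201**2) - 2130 = (-1495 + (1/4)*4844401) - 2130 = (-1495 + 4844401/4) - 2130 = 4838421/4 - 2130 = 4829901/4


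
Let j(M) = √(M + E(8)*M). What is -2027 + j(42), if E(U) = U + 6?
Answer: -2027 + 3*√70 ≈ -2001.9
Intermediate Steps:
E(U) = 6 + U
j(M) = √15*√M (j(M) = √(M + (6 + 8)*M) = √(M + 14*M) = √(15*M) = √15*√M)
-2027 + j(42) = -2027 + √15*√42 = -2027 + 3*√70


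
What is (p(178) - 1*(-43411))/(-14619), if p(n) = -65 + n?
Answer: -14508/4873 ≈ -2.9772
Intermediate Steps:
(p(178) - 1*(-43411))/(-14619) = ((-65 + 178) - 1*(-43411))/(-14619) = (113 + 43411)*(-1/14619) = 43524*(-1/14619) = -14508/4873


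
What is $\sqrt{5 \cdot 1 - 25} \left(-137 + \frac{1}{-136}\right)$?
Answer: $- \frac{18633 i \sqrt{5}}{68} \approx - 612.72 i$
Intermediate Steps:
$\sqrt{5 \cdot 1 - 25} \left(-137 + \frac{1}{-136}\right) = \sqrt{5 - 25} \left(-137 - \frac{1}{136}\right) = \sqrt{-20} \left(- \frac{18633}{136}\right) = 2 i \sqrt{5} \left(- \frac{18633}{136}\right) = - \frac{18633 i \sqrt{5}}{68}$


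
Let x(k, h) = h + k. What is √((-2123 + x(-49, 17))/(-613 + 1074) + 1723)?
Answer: 2*√91295057/461 ≈ 41.453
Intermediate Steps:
√((-2123 + x(-49, 17))/(-613 + 1074) + 1723) = √((-2123 + (17 - 49))/(-613 + 1074) + 1723) = √((-2123 - 32)/461 + 1723) = √(-2155*1/461 + 1723) = √(-2155/461 + 1723) = √(792148/461) = 2*√91295057/461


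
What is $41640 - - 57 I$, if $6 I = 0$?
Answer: $41640$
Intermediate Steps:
$I = 0$ ($I = \frac{1}{6} \cdot 0 = 0$)
$41640 - - 57 I = 41640 - \left(-57\right) 0 = 41640 - 0 = 41640 + 0 = 41640$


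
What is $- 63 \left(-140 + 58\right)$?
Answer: $5166$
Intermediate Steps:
$- 63 \left(-140 + 58\right) = \left(-63\right) \left(-82\right) = 5166$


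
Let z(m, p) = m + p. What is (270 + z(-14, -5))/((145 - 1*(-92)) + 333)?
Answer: 251/570 ≈ 0.44035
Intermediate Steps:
(270 + z(-14, -5))/((145 - 1*(-92)) + 333) = (270 + (-14 - 5))/((145 - 1*(-92)) + 333) = (270 - 19)/((145 + 92) + 333) = 251/(237 + 333) = 251/570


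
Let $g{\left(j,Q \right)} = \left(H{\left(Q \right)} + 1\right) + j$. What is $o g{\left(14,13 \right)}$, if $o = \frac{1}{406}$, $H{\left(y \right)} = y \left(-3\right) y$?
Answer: $- \frac{246}{203} \approx -1.2118$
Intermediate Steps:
$H{\left(y \right)} = - 3 y^{2}$ ($H{\left(y \right)} = - 3 y y = - 3 y^{2}$)
$o = \frac{1}{406} \approx 0.0024631$
$g{\left(j,Q \right)} = 1 + j - 3 Q^{2}$ ($g{\left(j,Q \right)} = \left(- 3 Q^{2} + 1\right) + j = \left(1 - 3 Q^{2}\right) + j = 1 + j - 3 Q^{2}$)
$o g{\left(14,13 \right)} = \frac{1 + 14 - 3 \cdot 13^{2}}{406} = \frac{1 + 14 - 507}{406} = \frac{1}{406} \left(-492\right) = - \frac{246}{203}$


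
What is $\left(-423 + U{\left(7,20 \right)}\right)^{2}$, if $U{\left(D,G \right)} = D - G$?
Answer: $190096$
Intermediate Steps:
$\left(-423 + U{\left(7,20 \right)}\right)^{2} = \left(-423 + \left(7 - 20\right)\right)^{2} = \left(-423 - 13\right)^{2} = \left(-436\right)^{2} = 190096$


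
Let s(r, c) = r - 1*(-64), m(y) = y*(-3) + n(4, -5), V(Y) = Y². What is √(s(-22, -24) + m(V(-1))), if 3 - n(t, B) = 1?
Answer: √41 ≈ 6.4031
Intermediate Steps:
n(t, B) = 2 (n(t, B) = 3 - 1*1 = 3 - 1 = 2)
m(y) = 2 - 3*y (m(y) = y*(-3) + 2 = -3*y + 2 = 2 - 3*y)
s(r, c) = 64 + r (s(r, c) = r + 64 = 64 + r)
√(s(-22, -24) + m(V(-1))) = √((64 - 22) + (2 - 3*(-1)²)) = √(42 + (2 - 3*1)) = √(42 + (2 - 3)) = √(42 - 1) = √41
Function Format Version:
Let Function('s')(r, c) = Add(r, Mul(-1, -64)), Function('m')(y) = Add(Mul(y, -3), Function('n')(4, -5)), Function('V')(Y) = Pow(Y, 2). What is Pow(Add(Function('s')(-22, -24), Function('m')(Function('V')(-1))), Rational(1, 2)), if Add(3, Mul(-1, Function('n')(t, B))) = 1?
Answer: Pow(41, Rational(1, 2)) ≈ 6.4031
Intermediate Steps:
Function('n')(t, B) = 2 (Function('n')(t, B) = Add(3, Mul(-1, 1)) = Add(3, -1) = 2)
Function('m')(y) = Add(2, Mul(-3, y)) (Function('m')(y) = Add(Mul(y, -3), 2) = Add(Mul(-3, y), 2) = Add(2, Mul(-3, y)))
Function('s')(r, c) = Add(64, r) (Function('s')(r, c) = Add(r, 64) = Add(64, r))
Pow(Add(Function('s')(-22, -24), Function('m')(Function('V')(-1))), Rational(1, 2)) = Pow(Add(Add(64, -22), Add(2, Mul(-3, Pow(-1, 2)))), Rational(1, 2)) = Pow(Add(42, Add(2, Mul(-3, 1))), Rational(1, 2)) = Pow(Add(42, Add(2, -3)), Rational(1, 2)) = Pow(Add(42, -1), Rational(1, 2)) = Pow(41, Rational(1, 2))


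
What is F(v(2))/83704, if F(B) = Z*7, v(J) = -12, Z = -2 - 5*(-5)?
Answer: 161/83704 ≈ 0.0019234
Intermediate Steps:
Z = 23 (Z = -2 + 25 = 23)
F(B) = 161 (F(B) = 23*7 = 161)
F(v(2))/83704 = 161/83704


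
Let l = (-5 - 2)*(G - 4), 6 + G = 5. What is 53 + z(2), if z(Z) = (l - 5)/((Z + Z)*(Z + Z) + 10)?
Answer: 704/13 ≈ 54.154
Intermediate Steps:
G = -1 (G = -6 + 5 = -1)
l = 35 (l = (-5 - 2)*(-1 - 4) = -7*(-5) = 35)
z(Z) = 30/(10 + 4*Z**2) (z(Z) = (35 - 5)/((Z + Z)*(Z + Z) + 10) = 30/((2*Z)*(2*Z) + 10) = 30/(4*Z**2 + 10) = 30/(10 + 4*Z**2))
53 + z(2) = 53 + 15/(5 + 2*2**2) = 53 + 15/(5 + 2*4) = 53 + 15/(5 + 8) = 53 + 15/13 = 704/13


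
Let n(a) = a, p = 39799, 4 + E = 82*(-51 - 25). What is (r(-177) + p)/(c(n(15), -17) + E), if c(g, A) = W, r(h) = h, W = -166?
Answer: -1801/291 ≈ -6.1890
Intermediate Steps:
E = -6236 (E = -4 + 82*(-51 - 25) = -4 + 82*(-76) = -4 - 6232 = -6236)
c(g, A) = -166
(r(-177) + p)/(c(n(15), -17) + E) = (-177 + 39799)/(-166 - 6236) = 39622/(-6402) = 39622*(-1/6402) = -1801/291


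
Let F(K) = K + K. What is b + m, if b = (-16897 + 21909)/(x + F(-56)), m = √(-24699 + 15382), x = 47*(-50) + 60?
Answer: -2506/1201 + 11*I*√77 ≈ -2.0866 + 96.525*I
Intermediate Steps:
x = -2290 (x = -2350 + 60 = -2290)
F(K) = 2*K
m = 11*I*√77 (m = √(-9317) = 11*I*√77 ≈ 96.525*I)
b = -2506/1201 (b = (-16897 + 21909)/(-2290 + 2*(-56)) = 5012/(-2290 - 112) = 5012/(-2402) = 5012*(-1/2402) = -2506/1201 ≈ -2.0866)
b + m = -2506/1201 + 11*I*√77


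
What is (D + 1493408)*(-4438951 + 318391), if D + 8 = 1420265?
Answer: -12005931452400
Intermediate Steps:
D = 1420257 (D = -8 + 1420265 = 1420257)
(D + 1493408)*(-4438951 + 318391) = (1420257 + 1493408)*(-4438951 + 318391) = 2913665*(-4120560) = -12005931452400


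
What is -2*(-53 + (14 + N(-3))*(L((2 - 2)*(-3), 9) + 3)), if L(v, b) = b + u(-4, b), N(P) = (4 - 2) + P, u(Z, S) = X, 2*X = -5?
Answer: -141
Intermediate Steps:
X = -5/2 (X = (½)*(-5) = -5/2 ≈ -2.5000)
u(Z, S) = -5/2
N(P) = 2 + P
L(v, b) = -5/2 + b (L(v, b) = b - 5/2 = -5/2 + b)
-2*(-53 + (14 + N(-3))*(L((2 - 2)*(-3), 9) + 3)) = -2*(-53 + (14 + (2 - 3))*((-5/2 + 9) + 3)) = -2*(-53 + (14 - 1)*(13/2 + 3)) = -2*(-53 + 13*(19/2)) = -2*(-53 + 247/2) = -2*141/2 = -141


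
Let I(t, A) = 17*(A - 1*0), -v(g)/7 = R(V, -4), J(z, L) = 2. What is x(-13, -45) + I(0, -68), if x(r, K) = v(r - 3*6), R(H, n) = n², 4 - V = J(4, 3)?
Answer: -1268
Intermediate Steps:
V = 2 (V = 4 - 1*2 = 4 - 2 = 2)
v(g) = -112 (v(g) = -7*(-4)² = -7*16 = -112)
I(t, A) = 17*A (I(t, A) = 17*(A + 0) = 17*A)
x(r, K) = -112
x(-13, -45) + I(0, -68) = -112 + 17*(-68) = -112 - 1156 = -1268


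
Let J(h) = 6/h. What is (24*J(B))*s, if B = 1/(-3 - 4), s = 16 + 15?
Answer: -31248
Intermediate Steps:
s = 31
B = -1/7 (B = 1/(-7) = -1/7 ≈ -0.14286)
(24*J(B))*s = (24*(6/(-1/7)))*31 = (24*(6*(-7)))*31 = (24*(-42))*31 = -1008*31 = -31248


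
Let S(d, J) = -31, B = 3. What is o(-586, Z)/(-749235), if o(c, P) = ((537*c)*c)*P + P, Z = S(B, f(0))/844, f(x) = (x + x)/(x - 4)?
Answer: 5716513243/632354340 ≈ 9.0400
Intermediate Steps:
f(x) = 2*x/(-4 + x) (f(x) = (2*x)/(-4 + x) = 2*x/(-4 + x))
Z = -31/844 ≈ -0.036730
o(c, P) = P + 537*P*c² (o(c, P) = (537*c²)*P + P = 537*P*c² + P = P + 537*P*c²)
o(-586, Z)/(-749235) = -31*(1 + 537*(-586)²)/844/(-749235) = -31*(1 + 537*343396)/844*(-1/749235) = -31*(1 + 184403652)/844*(-1/749235) = -31/844*184403653*(-1/749235) = -5716513243/844*(-1/749235) = 5716513243/632354340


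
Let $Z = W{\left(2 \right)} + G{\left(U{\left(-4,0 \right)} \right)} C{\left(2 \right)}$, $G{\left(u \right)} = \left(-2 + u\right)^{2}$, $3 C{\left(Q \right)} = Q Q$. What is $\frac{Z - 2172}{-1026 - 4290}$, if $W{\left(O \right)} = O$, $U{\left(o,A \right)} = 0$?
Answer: $\frac{3247}{7974} \approx 0.4072$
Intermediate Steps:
$C{\left(Q \right)} = \frac{Q^{2}}{3}$ ($C{\left(Q \right)} = \frac{Q Q}{3} = \frac{Q^{2}}{3}$)
$Z = \frac{22}{3}$ ($Z = 2 + \left(-2 + 0\right)^{2} \frac{2^{2}}{3} = 2 + \left(-2\right)^{2} \cdot \frac{1}{3} \cdot 4 = 2 + 4 \cdot \frac{4}{3} = 2 + \frac{16}{3} = \frac{22}{3} \approx 7.3333$)
$\frac{Z - 2172}{-1026 - 4290} = \frac{\frac{22}{3} - 2172}{-1026 - 4290} = - \frac{6494}{3 \left(-5316\right)} = \left(- \frac{6494}{3}\right) \left(- \frac{1}{5316}\right) = \frac{3247}{7974}$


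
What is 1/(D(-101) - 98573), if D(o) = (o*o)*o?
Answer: -1/1128874 ≈ -8.8584e-7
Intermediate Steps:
D(o) = o³ (D(o) = o²*o = o³)
1/(D(-101) - 98573) = 1/((-101)³ - 98573) = 1/(-1030301 - 98573) = 1/(-1128874) = -1/1128874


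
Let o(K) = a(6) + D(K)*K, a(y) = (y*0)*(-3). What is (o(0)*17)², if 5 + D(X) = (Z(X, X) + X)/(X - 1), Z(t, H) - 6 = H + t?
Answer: 0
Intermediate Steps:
Z(t, H) = 6 + H + t (Z(t, H) = 6 + (H + t) = 6 + H + t)
a(y) = 0 (a(y) = 0*(-3) = 0)
D(X) = -5 + (6 + 3*X)/(-1 + X) (D(X) = -5 + ((6 + X + X) + X)/(X - 1) = -5 + ((6 + 2*X) + X)/(-1 + X) = -5 + (6 + 3*X)/(-1 + X))
o(K) = K*(11 - 2*K)/(-1 + K) (o(K) = 0 + ((11 - 2*K)/(-1 + K))*K = 0 + K*(11 - 2*K)/(-1 + K) = K*(11 - 2*K)/(-1 + K))
(o(0)*17)² = ((0*(11 - 2*0)/(-1 + 0))*17)² = ((0*(11 + 0)/(-1))*17)² = ((0*(-1)*11)*17)² = (0*17)² = 0² = 0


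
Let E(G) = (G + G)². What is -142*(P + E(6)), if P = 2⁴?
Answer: -22720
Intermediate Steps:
E(G) = 4*G² (E(G) = (2*G)² = 4*G²)
P = 16
-142*(P + E(6)) = -142*(16 + 4*6²) = -142*(16 + 4*36) = -142*(16 + 144) = -142*160 = -22720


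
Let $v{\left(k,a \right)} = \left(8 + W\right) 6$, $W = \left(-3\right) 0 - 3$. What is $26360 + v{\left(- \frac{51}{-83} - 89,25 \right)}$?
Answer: $26390$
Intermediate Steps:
$W = -3$ ($W = 0 - 3 = -3$)
$v{\left(k,a \right)} = 30$ ($v{\left(k,a \right)} = \left(8 - 3\right) 6 = 5 \cdot 6 = 30$)
$26360 + v{\left(- \frac{51}{-83} - 89,25 \right)} = 26360 + 30 = 26390$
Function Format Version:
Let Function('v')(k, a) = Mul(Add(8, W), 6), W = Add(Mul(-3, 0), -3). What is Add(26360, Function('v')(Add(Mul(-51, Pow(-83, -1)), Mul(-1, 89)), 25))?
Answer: 26390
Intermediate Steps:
W = -3 (W = Add(0, -3) = -3)
Function('v')(k, a) = 30 (Function('v')(k, a) = Mul(Add(8, -3), 6) = Mul(5, 6) = 30)
Add(26360, Function('v')(Add(Mul(-51, Pow(-83, -1)), Mul(-1, 89)), 25)) = Add(26360, 30) = 26390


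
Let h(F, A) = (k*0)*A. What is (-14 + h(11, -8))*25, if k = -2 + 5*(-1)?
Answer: -350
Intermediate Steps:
k = -7 (k = -2 - 5 = -7)
h(F, A) = 0 (h(F, A) = (-7*0)*A = 0*A = 0)
(-14 + h(11, -8))*25 = (-14 + 0)*25 = -14*25 = -350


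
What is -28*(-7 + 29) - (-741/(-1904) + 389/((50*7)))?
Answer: -29393029/47600 ≈ -617.50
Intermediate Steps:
-28*(-7 + 29) - (-741/(-1904) + 389/((50*7))) = -28*22 - (-741*(-1/1904) + 389/350) = -616 - (741/1904 + 389*(1/350)) = -616 - (741/1904 + 389/350) = -616 - 1*71429/47600 = -616 - 71429/47600 = -29393029/47600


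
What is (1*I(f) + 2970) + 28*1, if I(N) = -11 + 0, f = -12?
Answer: 2987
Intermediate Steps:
I(N) = -11
(1*I(f) + 2970) + 28*1 = (1*(-11) + 2970) + 28*1 = (-11 + 2970) + 28 = 2959 + 28 = 2987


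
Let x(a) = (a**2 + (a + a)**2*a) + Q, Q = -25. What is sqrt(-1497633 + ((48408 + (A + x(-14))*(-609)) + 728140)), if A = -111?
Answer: sqrt(5926759) ≈ 2434.5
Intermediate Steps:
x(a) = -25 + a**2 + 4*a**3 (x(a) = (a**2 + (a + a)**2*a) - 25 = (a**2 + (2*a)**2*a) - 25 = (a**2 + (4*a**2)*a) - 25 = (a**2 + 4*a**3) - 25 = -25 + a**2 + 4*a**3)
sqrt(-1497633 + ((48408 + (A + x(-14))*(-609)) + 728140)) = sqrt(-1497633 + ((48408 + (-111 + (-25 + (-14)**2 + 4*(-14)**3))*(-609)) + 728140)) = sqrt(-1497633 + ((48408 + (-111 + (-25 + 196 + 4*(-2744)))*(-609)) + 728140)) = sqrt(-1497633 + ((48408 + (-111 + (-25 + 196 - 10976))*(-609)) + 728140)) = sqrt(-1497633 + ((48408 + (-111 - 10805)*(-609)) + 728140)) = sqrt(-1497633 + ((48408 - 10916*(-609)) + 728140)) = sqrt(-1497633 + ((48408 + 6647844) + 728140)) = sqrt(-1497633 + (6696252 + 728140)) = sqrt(-1497633 + 7424392) = sqrt(5926759)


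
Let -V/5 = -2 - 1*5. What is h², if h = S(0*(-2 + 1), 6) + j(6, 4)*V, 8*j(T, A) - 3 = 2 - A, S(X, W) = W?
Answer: 6889/64 ≈ 107.64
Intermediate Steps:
V = 35 (V = -5*(-2 - 1*5) = -5*(-2 - 5) = -5*(-7) = 35)
j(T, A) = 5/8 - A/8 (j(T, A) = 3/8 + (2 - A)/8 = 3/8 + (¼ - A/8) = 5/8 - A/8)
h = 83/8 (h = 6 + (5/8 - ⅛*4)*35 = 6 + (5/8 - ½)*35 = 6 + (⅛)*35 = 6 + 35/8 = 83/8 ≈ 10.375)
h² = (83/8)² = 6889/64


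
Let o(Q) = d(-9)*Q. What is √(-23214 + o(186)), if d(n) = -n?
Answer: 2*I*√5385 ≈ 146.77*I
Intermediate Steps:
o(Q) = 9*Q (o(Q) = (-1*(-9))*Q = 9*Q)
√(-23214 + o(186)) = √(-23214 + 9*186) = √(-23214 + 1674) = √(-21540) = 2*I*√5385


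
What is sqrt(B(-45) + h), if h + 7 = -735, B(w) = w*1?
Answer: I*sqrt(787) ≈ 28.054*I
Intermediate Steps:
B(w) = w
h = -742 (h = -7 - 735 = -742)
sqrt(B(-45) + h) = sqrt(-45 - 742) = sqrt(-787) = I*sqrt(787)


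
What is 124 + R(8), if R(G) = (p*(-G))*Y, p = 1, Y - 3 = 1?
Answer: 92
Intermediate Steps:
Y = 4 (Y = 3 + 1 = 4)
R(G) = -4*G (R(G) = (1*(-G))*4 = -G*4 = -4*G)
124 + R(8) = 124 - 4*8 = 124 - 32 = 92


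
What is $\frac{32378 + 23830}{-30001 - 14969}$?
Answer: $- \frac{9368}{7495} \approx -1.2499$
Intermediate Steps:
$\frac{32378 + 23830}{-30001 - 14969} = \frac{56208}{-30001 + \left(616 - 15585\right)} = \frac{56208}{-30001 - 14969} = \frac{56208}{-44970} = 56208 \left(- \frac{1}{44970}\right) = - \frac{9368}{7495}$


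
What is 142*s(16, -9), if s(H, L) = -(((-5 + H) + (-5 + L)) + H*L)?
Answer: 20874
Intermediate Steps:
s(H, L) = 10 - H - L - H*L (s(H, L) = -((-10 + H + L) + H*L) = -(-10 + H + L + H*L) = 10 - H - L - H*L)
142*s(16, -9) = 142*(10 - 1*16 - 1*(-9) - 1*16*(-9)) = 142*(10 - 16 + 9 + 144) = 142*147 = 20874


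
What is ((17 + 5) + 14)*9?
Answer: 324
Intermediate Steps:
((17 + 5) + 14)*9 = (22 + 14)*9 = 36*9 = 324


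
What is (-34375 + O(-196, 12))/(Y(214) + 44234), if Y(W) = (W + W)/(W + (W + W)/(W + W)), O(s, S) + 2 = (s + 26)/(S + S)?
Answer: -88710935/114128856 ≈ -0.77729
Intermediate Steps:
O(s, S) = -2 + (26 + s)/(2*S) (O(s, S) = -2 + (s + 26)/(S + S) = -2 + (26 + s)/((2*S)) = -2 + (26 + s)*(1/(2*S)) = -2 + (26 + s)/(2*S))
Y(W) = 2*W/(1 + W) (Y(W) = (2*W)/(W + (2*W)/((2*W))) = (2*W)/(W + (2*W)*(1/(2*W))) = (2*W)/(W + 1) = (2*W)/(1 + W) = 2*W/(1 + W))
(-34375 + O(-196, 12))/(Y(214) + 44234) = (-34375 + (1/2)*(26 - 196 - 4*12)/12)/(2*214/(1 + 214) + 44234) = (-34375 + (1/2)*(1/12)*(26 - 196 - 48))/(2*214/215 + 44234) = (-34375 + (1/2)*(1/12)*(-218))/(2*214*(1/215) + 44234) = (-34375 - 109/12)/(428/215 + 44234) = -412609/(12*9510738/215) = -412609/12*215/9510738 = -88710935/114128856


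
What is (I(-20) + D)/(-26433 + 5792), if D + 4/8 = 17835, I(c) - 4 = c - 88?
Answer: -35461/41282 ≈ -0.85899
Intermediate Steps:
I(c) = -84 + c (I(c) = 4 + (c - 88) = 4 + (-88 + c) = -84 + c)
D = 35669/2 (D = -½ + 17835 = 35669/2 ≈ 17835.)
(I(-20) + D)/(-26433 + 5792) = ((-84 - 20) + 35669/2)/(-26433 + 5792) = (-104 + 35669/2)/(-20641) = (35461/2)*(-1/20641) = -35461/41282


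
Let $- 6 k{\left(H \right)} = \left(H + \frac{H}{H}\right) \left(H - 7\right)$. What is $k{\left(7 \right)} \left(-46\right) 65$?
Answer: $0$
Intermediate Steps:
$k{\left(H \right)} = - \frac{\left(1 + H\right) \left(-7 + H\right)}{6}$ ($k{\left(H \right)} = - \frac{\left(H + \frac{H}{H}\right) \left(H - 7\right)}{6} = - \frac{\left(H + 1\right) \left(-7 + H\right)}{6} = - \frac{\left(1 + H\right) \left(-7 + H\right)}{6}$)
$k{\left(7 \right)} \left(-46\right) 65 = \left(\frac{7}{6} + 7 - \frac{7^{2}}{6}\right) \left(-46\right) 65 = \left(\frac{7}{6} + 7 - \frac{49}{6}\right) \left(-46\right) 65 = 0 \left(-46\right) 65 = 0 \cdot 65 = 0$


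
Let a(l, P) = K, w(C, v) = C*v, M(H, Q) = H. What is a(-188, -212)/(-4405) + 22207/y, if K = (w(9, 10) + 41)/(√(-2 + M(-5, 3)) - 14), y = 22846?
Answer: 2842818867/2918462270 + 131*I*√7/894215 ≈ 0.97408 + 0.0003876*I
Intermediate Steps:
K = 131/(-14 + I*√7) (K = (9*10 + 41)/(√(-2 - 5) - 14) = (90 + 41)/(√(-7) - 14) = 131/(I*√7 - 14) = 131/(-14 + I*√7) ≈ -9.0345 - 1.7074*I)
a(l, P) = -262/29 - 131*I*√7/203
a(-188, -212)/(-4405) + 22207/y = (-262/29 - 131*I*√7/203)/(-4405) + 22207/22846 = (-262/29 - 131*I*√7/203)*(-1/4405) + 22207*(1/22846) = (262/127745 + 131*I*√7/894215) + 22207/22846 = 2842818867/2918462270 + 131*I*√7/894215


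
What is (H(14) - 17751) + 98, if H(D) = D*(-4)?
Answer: -17709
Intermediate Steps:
H(D) = -4*D
(H(14) - 17751) + 98 = (-4*14 - 17751) + 98 = (-56 - 17751) + 98 = -17807 + 98 = -17709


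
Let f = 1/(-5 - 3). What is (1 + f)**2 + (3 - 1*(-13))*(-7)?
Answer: -7119/64 ≈ -111.23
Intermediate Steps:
f = -1/8 (f = 1/(-8) = -1/8 ≈ -0.12500)
(1 + f)**2 + (3 - 1*(-13))*(-7) = (1 - 1/8)**2 + (3 - 1*(-13))*(-7) = (7/8)**2 + (3 + 13)*(-7) = 49/64 + 16*(-7) = 49/64 - 112 = -7119/64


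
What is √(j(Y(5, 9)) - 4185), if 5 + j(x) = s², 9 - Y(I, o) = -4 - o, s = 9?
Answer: I*√4109 ≈ 64.101*I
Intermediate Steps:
Y(I, o) = 13 + o (Y(I, o) = 9 - (-4 - o) = 9 + (4 + o) = 13 + o)
j(x) = 76 (j(x) = -5 + 9² = -5 + 81 = 76)
√(j(Y(5, 9)) - 4185) = √(76 - 4185) = √(-4109) = I*√4109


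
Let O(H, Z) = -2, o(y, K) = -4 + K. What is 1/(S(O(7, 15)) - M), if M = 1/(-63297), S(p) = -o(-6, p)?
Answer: 63297/379783 ≈ 0.16667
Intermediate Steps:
S(p) = 4 - p (S(p) = -(-4 + p) = 4 - p)
M = -1/63297 ≈ -1.5799e-5
1/(S(O(7, 15)) - M) = 1/((4 - 1*(-2)) - 1*(-1/63297)) = 1/((4 + 2) + 1/63297) = 1/(6 + 1/63297) = 1/(379783/63297) = 63297/379783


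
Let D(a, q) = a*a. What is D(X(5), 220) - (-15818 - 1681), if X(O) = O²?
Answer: 18124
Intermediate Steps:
D(a, q) = a²
D(X(5), 220) - (-15818 - 1681) = (5²)² - (-15818 - 1681) = 25² - 1*(-17499) = 625 + 17499 = 18124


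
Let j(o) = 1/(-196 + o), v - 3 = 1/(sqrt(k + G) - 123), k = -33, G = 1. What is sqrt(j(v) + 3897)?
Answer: sqrt((92514657 - 3008480*I*sqrt(2))/(5935 - 193*I*sqrt(2)))/2 ≈ 62.426 + 7.9956e-11*I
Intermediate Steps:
v = 3 + 1/(-123 + 4*I*sqrt(2)) (v = 3 + 1/(sqrt(-33 + 1) - 123) = 3 + 1/(sqrt(-32) - 123) = 3 + 1/(4*I*sqrt(2) - 123) = 3 + 1/(-123 + 4*I*sqrt(2)) ≈ 2.9919 - 0.00037312*I)
sqrt(j(v) + 3897) = sqrt(1/(-196 + (45360/15161 - 4*I*sqrt(2)/15161)) + 3897) = sqrt(1/(-2926196/15161 - 4*I*sqrt(2)/15161) + 3897) = sqrt(3897 + 1/(-2926196/15161 - 4*I*sqrt(2)/15161))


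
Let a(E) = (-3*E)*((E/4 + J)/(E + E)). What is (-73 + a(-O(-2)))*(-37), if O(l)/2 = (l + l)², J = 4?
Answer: 2479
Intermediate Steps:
O(l) = 8*l² (O(l) = 2*(l + l)² = 2*(2*l)² = 2*(4*l²) = 8*l²)
a(E) = -6 - 3*E/8 (a(E) = (-3*E)*((E/4 + 4)/(E + E)) = (-3*E)*((E*(¼) + 4)/((2*E))) = (-3*E)*((E/4 + 4)*(1/(2*E))) = (-3*E)*((4 + E/4)*(1/(2*E))) = (-3*E)*((4 + E/4)/(2*E)) = -6 - 3*E/8)
(-73 + a(-O(-2)))*(-37) = (-73 + (-6 - (-3)*8*(-2)²/8))*(-37) = (-73 + (-6 - (-3)*8*4/8))*(-37) = (-73 + (-6 - (-3)*32/8))*(-37) = (-73 + (-6 - 3/8*(-32)))*(-37) = (-73 + (-6 + 12))*(-37) = (-73 + 6)*(-37) = -67*(-37) = 2479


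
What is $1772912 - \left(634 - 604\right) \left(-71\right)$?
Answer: $1775042$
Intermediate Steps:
$1772912 - \left(634 - 604\right) \left(-71\right) = 1772912 - 30 \left(-71\right) = 1772912 - -2130 = 1772912 + 2130 = 1775042$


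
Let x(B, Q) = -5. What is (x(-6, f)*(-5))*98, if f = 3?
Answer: 2450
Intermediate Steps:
(x(-6, f)*(-5))*98 = -5*(-5)*98 = 25*98 = 2450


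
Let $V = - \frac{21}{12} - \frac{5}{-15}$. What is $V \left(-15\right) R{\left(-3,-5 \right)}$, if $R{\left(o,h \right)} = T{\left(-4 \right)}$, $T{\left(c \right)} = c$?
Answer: $-85$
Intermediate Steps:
$R{\left(o,h \right)} = -4$
$V = - \frac{17}{12}$ ($V = \left(-21\right) \frac{1}{12} - - \frac{1}{3} = - \frac{7}{4} + \frac{1}{3} = - \frac{17}{12} \approx -1.4167$)
$V \left(-15\right) R{\left(-3,-5 \right)} = \left(- \frac{17}{12}\right) \left(-15\right) \left(-4\right) = \frac{85}{4} \left(-4\right) = -85$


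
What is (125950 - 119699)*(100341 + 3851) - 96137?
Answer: 651208055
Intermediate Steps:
(125950 - 119699)*(100341 + 3851) - 96137 = 6251*104192 - 96137 = 651304192 - 96137 = 651208055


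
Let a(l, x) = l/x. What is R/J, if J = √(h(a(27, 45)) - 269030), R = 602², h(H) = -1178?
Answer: -90601*I*√4222/8444 ≈ -697.18*I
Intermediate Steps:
R = 362404
J = 8*I*√4222 (J = √(-1178 - 269030) = √(-270208) = 8*I*√4222 ≈ 519.82*I)
R/J = 362404/((8*I*√4222)) = 362404*(-I*√4222/33776) = -90601*I*√4222/8444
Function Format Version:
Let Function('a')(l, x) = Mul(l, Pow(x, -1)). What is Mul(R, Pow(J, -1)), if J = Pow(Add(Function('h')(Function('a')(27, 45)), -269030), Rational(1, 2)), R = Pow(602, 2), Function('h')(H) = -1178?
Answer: Mul(Rational(-90601, 8444), I, Pow(4222, Rational(1, 2))) ≈ Mul(-697.18, I)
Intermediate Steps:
R = 362404
J = Mul(8, I, Pow(4222, Rational(1, 2))) (J = Pow(Add(-1178, -269030), Rational(1, 2)) = Pow(-270208, Rational(1, 2)) = Mul(8, I, Pow(4222, Rational(1, 2))) ≈ Mul(519.82, I))
Mul(R, Pow(J, -1)) = Mul(362404, Pow(Mul(8, I, Pow(4222, Rational(1, 2))), -1)) = Mul(362404, Mul(Rational(-1, 33776), I, Pow(4222, Rational(1, 2)))) = Mul(Rational(-90601, 8444), I, Pow(4222, Rational(1, 2)))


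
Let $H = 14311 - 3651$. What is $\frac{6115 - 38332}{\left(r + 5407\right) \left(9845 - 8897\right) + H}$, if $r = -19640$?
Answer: $\frac{32217}{13482224} \approx 0.0023896$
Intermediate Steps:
$H = 10660$ ($H = 14311 - 3651 = 10660$)
$\frac{6115 - 38332}{\left(r + 5407\right) \left(9845 - 8897\right) + H} = \frac{6115 - 38332}{\left(-19640 + 5407\right) \left(9845 - 8897\right) + 10660} = - \frac{32217}{\left(-14233\right) 948 + 10660} = - \frac{32217}{-13492884 + 10660} = - \frac{32217}{-13482224} = \left(-32217\right) \left(- \frac{1}{13482224}\right) = \frac{32217}{13482224}$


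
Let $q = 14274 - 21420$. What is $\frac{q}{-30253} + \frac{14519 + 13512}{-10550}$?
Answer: $- \frac{772631543}{319169150} \approx -2.4208$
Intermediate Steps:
$q = -7146$
$\frac{q}{-30253} + \frac{14519 + 13512}{-10550} = - \frac{7146}{-30253} + \frac{14519 + 13512}{-10550} = \left(-7146\right) \left(- \frac{1}{30253}\right) + 28031 \left(- \frac{1}{10550}\right) = \frac{7146}{30253} - \frac{28031}{10550} = - \frac{772631543}{319169150}$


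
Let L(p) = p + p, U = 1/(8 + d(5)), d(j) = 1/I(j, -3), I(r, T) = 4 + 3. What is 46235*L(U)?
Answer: 647290/57 ≈ 11356.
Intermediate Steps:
I(r, T) = 7
d(j) = ⅐ (d(j) = 1/7 = ⅐)
U = 7/57 (U = 1/(8 + ⅐) = 1/(57/7) = 7/57 ≈ 0.12281)
L(p) = 2*p
46235*L(U) = 46235*(2*(7/57)) = 46235*(14/57) = 647290/57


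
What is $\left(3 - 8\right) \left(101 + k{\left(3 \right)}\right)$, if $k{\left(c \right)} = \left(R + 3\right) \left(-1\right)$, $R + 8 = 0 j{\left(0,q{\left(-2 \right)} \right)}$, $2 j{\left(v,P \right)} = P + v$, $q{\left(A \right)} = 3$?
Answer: $-530$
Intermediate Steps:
$j{\left(v,P \right)} = \frac{P}{2} + \frac{v}{2}$ ($j{\left(v,P \right)} = \frac{P + v}{2} = \frac{P}{2} + \frac{v}{2}$)
$R = -8$ ($R = -8 + 0 \left(\frac{1}{2} \cdot 3 + \frac{1}{2} \cdot 0\right) = -8 + 0 \left(\frac{3}{2} + 0\right) = -8 + 0 \cdot \frac{3}{2} = -8 + 0 = -8$)
$k{\left(c \right)} = 5$ ($k{\left(c \right)} = \left(-8 + 3\right) \left(-1\right) = \left(-5\right) \left(-1\right) = 5$)
$\left(3 - 8\right) \left(101 + k{\left(3 \right)}\right) = \left(3 - 8\right) \left(101 + 5\right) = \left(-5\right) 106 = -530$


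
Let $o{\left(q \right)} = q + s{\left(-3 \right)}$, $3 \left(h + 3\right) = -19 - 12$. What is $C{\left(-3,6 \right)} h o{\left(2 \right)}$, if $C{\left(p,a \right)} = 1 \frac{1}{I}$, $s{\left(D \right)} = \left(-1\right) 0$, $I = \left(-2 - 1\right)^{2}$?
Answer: $- \frac{80}{27} \approx -2.963$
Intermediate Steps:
$I = 9$ ($I = \left(-3\right)^{2} = 9$)
$s{\left(D \right)} = 0$
$h = - \frac{40}{3}$ ($h = -3 + \frac{-19 - 12}{3} = -3 + \frac{1}{3} \left(-31\right) = -3 - \frac{31}{3} = - \frac{40}{3} \approx -13.333$)
$C{\left(p,a \right)} = \frac{1}{9}$ ($C{\left(p,a \right)} = 1 \cdot \frac{1}{9} = \frac{1}{9}$)
$o{\left(q \right)} = q$ ($o{\left(q \right)} = q + 0 = q$)
$C{\left(-3,6 \right)} h o{\left(2 \right)} = \frac{1}{9} \left(- \frac{40}{3}\right) 2 = \left(- \frac{40}{27}\right) 2 = - \frac{80}{27}$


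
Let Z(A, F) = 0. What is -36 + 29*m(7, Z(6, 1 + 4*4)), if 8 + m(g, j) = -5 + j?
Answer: -413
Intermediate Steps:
m(g, j) = -13 + j (m(g, j) = -8 + (-5 + j) = -13 + j)
-36 + 29*m(7, Z(6, 1 + 4*4)) = -36 + 29*(-13 + 0) = -36 + 29*(-13) = -36 - 377 = -413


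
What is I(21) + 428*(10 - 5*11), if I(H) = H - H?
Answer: -19260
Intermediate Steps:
I(H) = 0
I(21) + 428*(10 - 5*11) = 0 + 428*(10 - 5*11) = 0 + 428*(10 - 55) = 0 + 428*(-45) = 0 - 19260 = -19260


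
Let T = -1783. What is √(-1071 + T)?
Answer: I*√2854 ≈ 53.423*I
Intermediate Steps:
√(-1071 + T) = √(-1071 - 1783) = √(-2854) = I*√2854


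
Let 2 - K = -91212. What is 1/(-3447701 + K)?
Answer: -1/3356487 ≈ -2.9793e-7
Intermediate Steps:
K = 91214 (K = 2 - 1*(-91212) = 2 + 91212 = 91214)
1/(-3447701 + K) = 1/(-3447701 + 91214) = 1/(-3356487) = -1/3356487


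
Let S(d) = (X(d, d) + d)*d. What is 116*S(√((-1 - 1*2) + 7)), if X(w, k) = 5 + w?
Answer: 2088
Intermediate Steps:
S(d) = d*(5 + 2*d) (S(d) = ((5 + d) + d)*d = (5 + 2*d)*d = d*(5 + 2*d))
116*S(√((-1 - 1*2) + 7)) = 116*(√((-1 - 1*2) + 7)*(5 + 2*√((-1 - 1*2) + 7))) = 116*(√((-1 - 2) + 7)*(5 + 2*√((-1 - 2) + 7))) = 116*(√(-3 + 7)*(5 + 2*√(-3 + 7))) = 116*(√4*(5 + 2*√4)) = 116*(2*(5 + 2*2)) = 116*(2*(5 + 4)) = 116*(2*9) = 116*18 = 2088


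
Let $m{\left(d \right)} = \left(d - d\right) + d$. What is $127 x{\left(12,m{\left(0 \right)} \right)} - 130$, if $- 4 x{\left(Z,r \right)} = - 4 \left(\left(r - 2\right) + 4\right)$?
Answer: $124$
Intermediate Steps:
$m{\left(d \right)} = d$ ($m{\left(d \right)} = 0 + d = d$)
$x{\left(Z,r \right)} = 2 + r$ ($x{\left(Z,r \right)} = - \frac{\left(-4\right) \left(\left(r - 2\right) + 4\right)}{4} = - \frac{\left(-4\right) \left(\left(-2 + r\right) + 4\right)}{4} = - \frac{\left(-4\right) \left(2 + r\right)}{4} = - \frac{-8 - 4 r}{4} = 2 + r$)
$127 x{\left(12,m{\left(0 \right)} \right)} - 130 = 127 \left(2 + 0\right) - 130 = 127 \cdot 2 - 130 = 254 - 130 = 124$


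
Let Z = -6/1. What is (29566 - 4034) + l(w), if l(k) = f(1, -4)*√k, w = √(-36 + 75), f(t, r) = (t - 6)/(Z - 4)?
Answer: 25532 + 39^(¼)/2 ≈ 25533.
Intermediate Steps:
Z = -6 (Z = -6*1 = -6)
f(t, r) = ⅗ - t/10 (f(t, r) = (t - 6)/(-6 - 4) = (-6 + t)/(-10) = (-6 + t)*(-⅒) = ⅗ - t/10)
w = √39 ≈ 6.2450
l(k) = √k/2 (l(k) = (⅗ - ⅒*1)*√k = (⅗ - ⅒)*√k = √k/2)
(29566 - 4034) + l(w) = (29566 - 4034) + √(√39)/2 = 25532 + 39^(¼)/2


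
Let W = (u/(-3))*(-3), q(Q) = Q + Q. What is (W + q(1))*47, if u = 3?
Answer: 235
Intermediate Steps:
q(Q) = 2*Q
W = 3 (W = (3/(-3))*(-3) = -⅓*3*(-3) = -1*(-3) = 3)
(W + q(1))*47 = (3 + 2*1)*47 = (3 + 2)*47 = 5*47 = 235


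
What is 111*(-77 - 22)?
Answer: -10989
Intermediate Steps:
111*(-77 - 22) = 111*(-99) = -10989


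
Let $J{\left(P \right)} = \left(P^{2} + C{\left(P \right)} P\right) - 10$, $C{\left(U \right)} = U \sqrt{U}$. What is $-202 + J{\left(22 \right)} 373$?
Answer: $176600 + 180532 \sqrt{22} \approx 1.0234 \cdot 10^{6}$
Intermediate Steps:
$C{\left(U \right)} = U^{\frac{3}{2}}$
$J{\left(P \right)} = -10 + P^{2} + P^{\frac{5}{2}}$ ($J{\left(P \right)} = \left(P^{2} + P^{\frac{3}{2}} P\right) - 10 = \left(P^{2} + P^{\frac{5}{2}}\right) - 10 = -10 + P^{2} + P^{\frac{5}{2}}$)
$-202 + J{\left(22 \right)} 373 = -202 + \left(-10 + 22^{2} + 22^{\frac{5}{2}}\right) 373 = -202 + \left(-10 + 484 + 484 \sqrt{22}\right) 373 = -202 + \left(474 + 484 \sqrt{22}\right) 373 = -202 + \left(176802 + 180532 \sqrt{22}\right) = 176600 + 180532 \sqrt{22}$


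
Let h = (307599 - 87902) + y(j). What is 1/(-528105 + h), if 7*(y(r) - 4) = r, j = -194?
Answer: -7/2159022 ≈ -3.2422e-6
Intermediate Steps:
y(r) = 4 + r/7
h = 1537713/7 (h = (307599 - 87902) + (4 + (1/7)*(-194)) = 219697 + (4 - 194/7) = 219697 - 166/7 = 1537713/7 ≈ 2.1967e+5)
1/(-528105 + h) = 1/(-528105 + 1537713/7) = 1/(-2159022/7) = -7/2159022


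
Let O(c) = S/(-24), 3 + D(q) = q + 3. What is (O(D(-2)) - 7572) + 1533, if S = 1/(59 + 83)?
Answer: -20580913/3408 ≈ -6039.0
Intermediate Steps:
S = 1/142 ≈ 0.0070423
D(q) = q (D(q) = -3 + (q + 3) = -3 + (3 + q) = q)
O(c) = -1/3408 (O(c) = (1/142)/(-24) = (1/142)*(-1/24) = -1/3408)
(O(D(-2)) - 7572) + 1533 = (-1/3408 - 7572) + 1533 = -25805377/3408 + 1533 = -20580913/3408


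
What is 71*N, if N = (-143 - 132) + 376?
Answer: 7171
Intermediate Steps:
N = 101 (N = -275 + 376 = 101)
71*N = 71*101 = 7171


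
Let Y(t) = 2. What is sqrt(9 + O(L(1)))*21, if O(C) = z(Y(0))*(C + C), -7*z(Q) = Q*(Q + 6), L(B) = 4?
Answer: 3*I*sqrt(455) ≈ 63.992*I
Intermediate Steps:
z(Q) = -Q*(6 + Q)/7 (z(Q) = -Q*(Q + 6)/7 = -Q*(6 + Q)/7)
O(C) = -32*C/7 (O(C) = (-1/7*2*(6 + 2))*(C + C) = (-1/7*2*8)*(2*C) = -32*C/7)
sqrt(9 + O(L(1)))*21 = sqrt(9 - 32/7*4)*21 = sqrt(9 - 128/7)*21 = sqrt(-65/7)*21 = (I*sqrt(455)/7)*21 = 3*I*sqrt(455)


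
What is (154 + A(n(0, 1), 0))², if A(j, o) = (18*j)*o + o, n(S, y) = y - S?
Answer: 23716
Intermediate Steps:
A(j, o) = o + 18*j*o (A(j, o) = 18*j*o + o = o + 18*j*o)
(154 + A(n(0, 1), 0))² = (154 + 0*(1 + 18*(1 - 1*0)))² = (154 + 0*(1 + 18*(1 + 0)))² = (154 + 0*(1 + 18*1))² = (154 + 0*(1 + 18))² = (154 + 0*19)² = (154 + 0)² = 154² = 23716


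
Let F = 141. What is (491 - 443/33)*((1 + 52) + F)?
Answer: 3057440/33 ≈ 92650.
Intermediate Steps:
(491 - 443/33)*((1 + 52) + F) = (491 - 443/33)*((1 + 52) + 141) = (491 - 443*1/33)*(53 + 141) = (491 - 443/33)*194 = (15760/33)*194 = 3057440/33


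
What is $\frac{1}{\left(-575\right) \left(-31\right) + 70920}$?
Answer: $\frac{1}{88745} \approx 1.1268 \cdot 10^{-5}$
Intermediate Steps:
$\frac{1}{\left(-575\right) \left(-31\right) + 70920} = \frac{1}{17825 + 70920} = \frac{1}{88745}$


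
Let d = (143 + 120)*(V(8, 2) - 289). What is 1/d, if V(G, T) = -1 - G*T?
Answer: -1/80478 ≈ -1.2426e-5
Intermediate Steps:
V(G, T) = -1 - G*T
d = -80478 (d = (143 + 120)*((-1 - 1*8*2) - 289) = 263*((-1 - 16) - 289) = 263*(-17 - 289) = 263*(-306) = -80478)
1/d = 1/(-80478) = -1/80478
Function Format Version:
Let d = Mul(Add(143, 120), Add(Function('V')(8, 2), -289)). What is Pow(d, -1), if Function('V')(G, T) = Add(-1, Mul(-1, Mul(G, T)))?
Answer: Rational(-1, 80478) ≈ -1.2426e-5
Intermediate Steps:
Function('V')(G, T) = Add(-1, Mul(-1, G, T))
d = -80478 (d = Mul(Add(143, 120), Add(Add(-1, Mul(-1, 8, 2)), -289)) = Mul(263, Add(Add(-1, -16), -289)) = Mul(263, Add(-17, -289)) = Mul(263, -306) = -80478)
Pow(d, -1) = Pow(-80478, -1) = Rational(-1, 80478)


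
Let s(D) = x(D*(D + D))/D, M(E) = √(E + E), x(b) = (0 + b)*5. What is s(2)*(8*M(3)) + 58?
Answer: 58 + 160*√6 ≈ 449.92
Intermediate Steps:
x(b) = 5*b (x(b) = b*5 = 5*b)
M(E) = √2*√E (M(E) = √(2*E) = √2*√E)
s(D) = 10*D (s(D) = (5*(D*(D + D)))/D = (5*(D*(2*D)))/D = (5*(2*D²))/D = (10*D²)/D = 10*D)
s(2)*(8*M(3)) + 58 = (10*2)*(8*(√2*√3)) + 58 = 20*(8*√6) + 58 = 160*√6 + 58 = 58 + 160*√6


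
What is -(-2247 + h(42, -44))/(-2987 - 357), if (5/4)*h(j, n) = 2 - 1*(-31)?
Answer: -11103/16720 ≈ -0.66405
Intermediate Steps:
h(j, n) = 132/5 (h(j, n) = 4*(2 - 1*(-31))/5 = 4*(2 + 31)/5 = (4/5)*33 = 132/5)
-(-2247 + h(42, -44))/(-2987 - 357) = -(-2247 + 132/5)/(-2987 - 357) = -(-11103)/(5*(-3344)) = -(-11103)*(-1)/(5*3344) = -1*11103/16720 = -11103/16720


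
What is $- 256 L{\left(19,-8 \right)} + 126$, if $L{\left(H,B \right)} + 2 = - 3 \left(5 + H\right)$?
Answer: $19070$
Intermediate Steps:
$L{\left(H,B \right)} = -17 - 3 H$ ($L{\left(H,B \right)} = -2 - 3 \left(5 + H\right) = -2 - \left(15 + 3 H\right) = -17 - 3 H$)
$- 256 L{\left(19,-8 \right)} + 126 = - 256 \left(-17 - 57\right) + 126 = \left(-256\right) \left(-74\right) + 126 = 18944 + 126 = 19070$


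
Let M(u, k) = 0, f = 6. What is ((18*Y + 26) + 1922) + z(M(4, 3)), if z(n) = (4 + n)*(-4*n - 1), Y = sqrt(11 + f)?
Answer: 1944 + 18*sqrt(17) ≈ 2018.2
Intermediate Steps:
Y = sqrt(17) (Y = sqrt(11 + 6) = sqrt(17) ≈ 4.1231)
z(n) = (-1 - 4*n)*(4 + n) (z(n) = (4 + n)*(-1 - 4*n) = (-1 - 4*n)*(4 + n))
((18*Y + 26) + 1922) + z(M(4, 3)) = ((18*sqrt(17) + 26) + 1922) + (-4 - 17*0 - 4*0**2) = ((26 + 18*sqrt(17)) + 1922) + (-4 + 0 - 4*0) = (1948 + 18*sqrt(17)) + (-4 + 0 + 0) = (1948 + 18*sqrt(17)) - 4 = 1944 + 18*sqrt(17)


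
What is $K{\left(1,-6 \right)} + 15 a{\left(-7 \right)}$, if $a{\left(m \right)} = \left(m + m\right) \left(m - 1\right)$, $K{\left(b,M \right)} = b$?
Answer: $1681$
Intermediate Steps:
$a{\left(m \right)} = 2 m \left(-1 + m\right)$
$K{\left(1,-6 \right)} + 15 a{\left(-7 \right)} = 1 + 15 \cdot 2 \left(-7\right) \left(-1 - 7\right) = 1 + 15 \cdot 2 \left(-7\right) \left(-8\right) = 1 + 15 \cdot 112 = 1 + 1680 = 1681$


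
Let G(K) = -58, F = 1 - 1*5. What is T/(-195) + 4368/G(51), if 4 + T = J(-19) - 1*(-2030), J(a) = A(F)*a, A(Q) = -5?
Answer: -162463/1885 ≈ -86.187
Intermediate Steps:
F = -4 (F = 1 - 5 = -4)
J(a) = -5*a
T = 2121 (T = -4 + (-5*(-19) - 1*(-2030)) = -4 + (95 + 2030) = -4 + 2125 = 2121)
T/(-195) + 4368/G(51) = 2121/(-195) + 4368/(-58) = 2121*(-1/195) + 4368*(-1/58) = -707/65 - 2184/29 = -162463/1885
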